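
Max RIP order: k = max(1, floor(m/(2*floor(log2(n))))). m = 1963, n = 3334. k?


floor(log2(3334)) = 11.
2*11 = 22.
m/(2*floor(log2(n))) = 1963/22 ≈ 89.2273.
floor = 89.
k = max(1, 89) = 89.

89


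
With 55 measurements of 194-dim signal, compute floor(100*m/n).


100*m/n = 100*55/194 ≈ 28.3505.
floor = 28.

28


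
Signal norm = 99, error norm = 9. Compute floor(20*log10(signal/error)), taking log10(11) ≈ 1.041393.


||x||/||e|| = 99/9 = 11.
log10(11) ≈ 1.041393.
20*log10(||x||/||e||) ≈ 20*1.041393 = 20.82786.
floor(20.82786) = 20.

20


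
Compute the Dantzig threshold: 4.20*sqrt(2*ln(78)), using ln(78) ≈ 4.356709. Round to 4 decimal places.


ln(78) ≈ 4.356709.
2*ln(n) ≈ 8.713418.
sqrt(2*ln(n)) ≈ sqrt(8.713418) ≈ 2.95185.
threshold ≈ 4.20*2.95185 = 12.39777 ≈ 12.3978.

12.3978


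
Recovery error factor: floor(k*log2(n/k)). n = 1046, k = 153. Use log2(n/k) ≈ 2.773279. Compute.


log2(n/k) = log2(1046/153) ≈ 2.773279.
k*log2(n/k) ≈ 153*2.773279 = 424.311687.
floor(424.311687) = 424.

424


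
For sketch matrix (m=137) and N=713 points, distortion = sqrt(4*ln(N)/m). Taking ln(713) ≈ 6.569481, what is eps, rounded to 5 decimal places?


ln(713) ≈ 6.569481.
4*ln(N)/m ≈ 4*6.569481/137 ≈ 0.19180966.
eps = sqrt(0.19180966) ≈ 0.4379608 ≈ 0.43796.

0.43796


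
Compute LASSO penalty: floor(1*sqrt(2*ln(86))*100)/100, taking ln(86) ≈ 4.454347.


ln(86) ≈ 4.454347.
2*ln(n) ≈ 8.908694.
sqrt(2*ln(n)) ≈ sqrt(8.908694) ≈ 2.984744.
lambda ≈ 1*2.984744 = 2.984744.
floor(lambda*100)/100 = 2.98.

2.98


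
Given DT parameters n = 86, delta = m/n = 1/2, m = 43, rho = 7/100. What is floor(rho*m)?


m = 1/2*86 = 43.
rho = 7/100.
rho*m = 7/100*43 = 3.01.
k = floor(3.01) = 3.

3


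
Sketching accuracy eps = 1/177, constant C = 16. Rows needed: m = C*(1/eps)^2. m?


1/eps = 177.
(1/eps)^2 = 31329.
m = 16*31329 = 501264.

501264


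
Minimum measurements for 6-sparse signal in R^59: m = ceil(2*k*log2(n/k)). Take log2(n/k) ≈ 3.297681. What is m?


log2(n/k) = log2(59/6) ≈ 3.297681.
2*k*log2(n/k) ≈ 2*6*3.297681 = 39.572172.
m = ceil(39.572172) = 40.

40


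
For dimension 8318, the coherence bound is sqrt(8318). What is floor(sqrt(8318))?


91^2 = 8281 <= 8318 < 8464 = 92^2, so 91 <= sqrt(8318) < 92.
floor(sqrt(8318)) = 91.

91


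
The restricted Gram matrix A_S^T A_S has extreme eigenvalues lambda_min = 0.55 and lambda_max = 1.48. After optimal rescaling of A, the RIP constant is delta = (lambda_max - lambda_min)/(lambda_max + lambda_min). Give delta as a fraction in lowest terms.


lambda_max - lambda_min = 1.48 - 0.55 = 0.93.
lambda_max + lambda_min = 1.48 + 0.55 = 2.03.
delta = 0.93/2.03 = 93/203.

93/203


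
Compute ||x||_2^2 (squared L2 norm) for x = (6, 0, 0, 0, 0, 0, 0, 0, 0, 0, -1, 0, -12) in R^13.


Non-zero entries: [(0, 6), (10, -1), (12, -12)]
Squares: [36, 1, 144]
||x||_2^2 = sum = 181.

181


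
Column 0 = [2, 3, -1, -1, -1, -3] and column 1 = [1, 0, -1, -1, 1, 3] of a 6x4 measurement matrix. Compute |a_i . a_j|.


Inner product: 2*1 + 3*0 + -1*-1 + -1*-1 + -1*1 + -3*3
Products: [2, 0, 1, 1, -1, -9]
Sum = -6.
|dot| = 6.

6


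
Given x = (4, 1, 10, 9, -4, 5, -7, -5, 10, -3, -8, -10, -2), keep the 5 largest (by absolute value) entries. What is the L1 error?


Sorted |x_i| descending: [10, 10, 10, 9, 8, 7, 5, 5, 4, 4, 3, 2, 1]
Keep top 5: [10, 10, 10, 9, 8]
Tail entries: [7, 5, 5, 4, 4, 3, 2, 1]
L1 error = sum of tail = 31.

31


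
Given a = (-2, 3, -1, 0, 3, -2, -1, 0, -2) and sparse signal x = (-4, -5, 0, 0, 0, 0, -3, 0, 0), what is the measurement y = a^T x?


Non-zero terms: ['-2*-4', '3*-5', '-1*-3']
Products: [8, -15, 3]
y = sum = -4.

-4


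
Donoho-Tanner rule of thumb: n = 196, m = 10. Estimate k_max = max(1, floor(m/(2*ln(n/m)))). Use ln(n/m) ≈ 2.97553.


n/m = 196/10 = 98/5.
ln(n/m) ≈ 2.97553.
2*ln(n/m) ≈ 5.95106.
m/(2*ln(n/m)) ≈ 10/5.95106 ≈ 1.6804.
floor = 1.
k_max = max(1, 1) = 1.

1


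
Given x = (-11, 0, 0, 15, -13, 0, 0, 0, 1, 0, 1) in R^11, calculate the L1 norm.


Non-zero entries: [(0, -11), (3, 15), (4, -13), (8, 1), (10, 1)]
Absolute values: [11, 15, 13, 1, 1]
||x||_1 = sum = 41.

41


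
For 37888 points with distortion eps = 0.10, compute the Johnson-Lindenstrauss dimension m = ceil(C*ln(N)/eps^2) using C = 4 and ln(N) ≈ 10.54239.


ln(37888) ≈ 10.54239.
eps^2 = 0.10^2 = 0.01.
C*ln(N)/eps^2 ≈ 4*10.54239/0.01 ≈ 4216.956.
m = ceil(4216.956) = 4217.

4217


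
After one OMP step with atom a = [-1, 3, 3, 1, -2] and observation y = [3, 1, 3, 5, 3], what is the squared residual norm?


a^T a = 24.
a^T y = 8.
coeff = 8/24 = 1/3.
||r||^2 = 151/3.

151/3


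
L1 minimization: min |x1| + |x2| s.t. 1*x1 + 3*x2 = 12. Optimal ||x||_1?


Axis intercepts:
  x1 = 12, x2 = 0: L1 = 12
  x1 = 0, x2 = 4: L1 = 4
x* = (0, 4)
||x*||_1 = 4.

4


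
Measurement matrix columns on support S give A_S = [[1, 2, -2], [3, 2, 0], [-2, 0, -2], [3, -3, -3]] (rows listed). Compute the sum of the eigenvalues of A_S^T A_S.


Sum of eigenvalues of A_S^T A_S = trace(A_S^T A_S) = sum of squared column norms of A_S.
A_S^T A_S diagonal: [23, 17, 17].
trace = 23 + 17 + 17 = 57.

57


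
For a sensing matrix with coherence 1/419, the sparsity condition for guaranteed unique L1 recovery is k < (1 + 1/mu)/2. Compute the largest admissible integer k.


1/mu = 419.
1 + 1/mu = 420.
(1 + 1/mu)/2 = 210 is an integer and the inequality is strict, so k_max = 210 - 1 = 209.

209


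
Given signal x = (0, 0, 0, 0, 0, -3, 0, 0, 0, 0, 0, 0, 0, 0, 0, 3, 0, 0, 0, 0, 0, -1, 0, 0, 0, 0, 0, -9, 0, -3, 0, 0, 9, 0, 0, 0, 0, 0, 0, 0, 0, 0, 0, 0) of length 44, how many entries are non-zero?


Non-zero positions: [5, 15, 21, 27, 29, 32].
Sparsity = 6.

6


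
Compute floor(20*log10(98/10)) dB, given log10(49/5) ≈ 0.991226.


||x||/||e|| = 98/10 = 49/5.
log10(49/5) ≈ 0.991226.
20*log10(||x||/||e||) ≈ 20*0.991226 = 19.82452.
floor(19.82452) = 19.

19


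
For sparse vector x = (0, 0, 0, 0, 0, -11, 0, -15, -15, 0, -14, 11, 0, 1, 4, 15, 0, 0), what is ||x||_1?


Non-zero entries: [(5, -11), (7, -15), (8, -15), (10, -14), (11, 11), (13, 1), (14, 4), (15, 15)]
Absolute values: [11, 15, 15, 14, 11, 1, 4, 15]
||x||_1 = sum = 86.

86


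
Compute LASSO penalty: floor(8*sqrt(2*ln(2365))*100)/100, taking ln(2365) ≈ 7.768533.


ln(2365) ≈ 7.768533.
2*ln(n) ≈ 15.537066.
sqrt(2*ln(n)) ≈ sqrt(15.537066) ≈ 3.941709.
lambda ≈ 8*3.941709 = 31.533672.
floor(lambda*100)/100 = 31.53.

31.53


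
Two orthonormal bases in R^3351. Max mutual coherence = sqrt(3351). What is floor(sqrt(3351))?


57^2 = 3249 <= 3351 < 3364 = 58^2, so 57 <= sqrt(3351) < 58.
floor(sqrt(3351)) = 57.

57


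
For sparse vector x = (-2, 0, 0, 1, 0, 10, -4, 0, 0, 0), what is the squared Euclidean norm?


Non-zero entries: [(0, -2), (3, 1), (5, 10), (6, -4)]
Squares: [4, 1, 100, 16]
||x||_2^2 = sum = 121.

121


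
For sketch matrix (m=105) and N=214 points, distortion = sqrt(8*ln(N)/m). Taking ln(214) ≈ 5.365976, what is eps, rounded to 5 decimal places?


ln(214) ≈ 5.365976.
8*ln(N)/m ≈ 8*5.365976/105 ≈ 0.40883627.
eps = sqrt(0.40883627) ≈ 0.6394031 ≈ 0.63940.

0.63940


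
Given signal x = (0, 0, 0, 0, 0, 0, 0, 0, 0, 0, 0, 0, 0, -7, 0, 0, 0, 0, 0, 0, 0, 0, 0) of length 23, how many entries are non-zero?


Non-zero positions: [13].
Sparsity = 1.

1


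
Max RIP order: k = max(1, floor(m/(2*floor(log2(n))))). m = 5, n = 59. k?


floor(log2(59)) = 5.
2*5 = 10.
m/(2*floor(log2(n))) = 5/10 ≈ 0.5.
floor = 0.
k = max(1, 0) = 1.

1


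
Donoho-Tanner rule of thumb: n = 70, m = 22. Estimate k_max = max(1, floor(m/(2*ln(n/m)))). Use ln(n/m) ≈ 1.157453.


n/m = 70/22 = 35/11.
ln(n/m) ≈ 1.157453.
2*ln(n/m) ≈ 2.314906.
m/(2*ln(n/m)) ≈ 22/2.314906 ≈ 9.5036.
floor = 9.
k_max = max(1, 9) = 9.

9


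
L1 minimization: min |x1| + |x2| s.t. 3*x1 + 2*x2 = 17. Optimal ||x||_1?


Axis intercepts:
  x1 = 17/3, x2 = 0: L1 = 17/3
  x1 = 0, x2 = 17/2: L1 = 17/2
x* = (17/3, 0)
||x*||_1 = 17/3.

17/3


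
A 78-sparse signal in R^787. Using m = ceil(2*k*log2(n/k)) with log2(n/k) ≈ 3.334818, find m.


log2(n/k) = log2(787/78) ≈ 3.334818.
2*k*log2(n/k) ≈ 2*78*3.334818 = 520.231608.
m = ceil(520.231608) = 521.

521


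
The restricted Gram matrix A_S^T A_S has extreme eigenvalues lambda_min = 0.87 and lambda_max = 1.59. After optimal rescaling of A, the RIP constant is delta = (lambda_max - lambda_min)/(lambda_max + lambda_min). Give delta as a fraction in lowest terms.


lambda_max - lambda_min = 1.59 - 0.87 = 0.72.
lambda_max + lambda_min = 1.59 + 0.87 = 2.46.
delta = 0.72/2.46 = 72/246 = 12/41.

12/41


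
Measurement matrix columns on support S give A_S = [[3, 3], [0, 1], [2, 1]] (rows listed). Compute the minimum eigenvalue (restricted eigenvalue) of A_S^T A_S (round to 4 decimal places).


A_S^T A_S = [[13, 11], [11, 11]].
trace = 24.
det = 22.
disc = trace^2 - 4*det = 576 - 4*22 = 488.
sqrt(488) ≈ 22.090722.
lam_min = (24 - sqrt(488))/2 ≈ (24 - 22.090722)/2 = 0.954639 ≈ 0.9546.

0.9546


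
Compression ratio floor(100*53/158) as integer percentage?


100*m/n = 100*53/158 ≈ 33.5443.
floor = 33.

33


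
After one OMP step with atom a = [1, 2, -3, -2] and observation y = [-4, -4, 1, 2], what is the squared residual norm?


a^T a = 18.
a^T y = -19.
coeff = -19/18 = -19/18.
||r||^2 = 305/18.

305/18


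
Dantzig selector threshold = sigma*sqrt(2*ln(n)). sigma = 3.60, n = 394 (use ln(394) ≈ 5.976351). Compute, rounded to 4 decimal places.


ln(394) ≈ 5.976351.
2*ln(n) ≈ 11.952702.
sqrt(2*ln(n)) ≈ sqrt(11.952702) ≈ 3.457268.
threshold ≈ 3.60*3.457268 = 12.4461648 ≈ 12.4462.

12.4462


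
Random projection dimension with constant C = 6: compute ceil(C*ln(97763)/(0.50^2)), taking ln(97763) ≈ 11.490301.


ln(97763) ≈ 11.490301.
eps^2 = 0.50^2 = 0.25.
C*ln(N)/eps^2 ≈ 6*11.490301/0.25 ≈ 275.7672.
m = ceil(275.7672) = 276.

276


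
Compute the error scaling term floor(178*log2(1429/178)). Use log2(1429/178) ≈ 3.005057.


log2(n/k) = log2(1429/178) ≈ 3.005057.
k*log2(n/k) ≈ 178*3.005057 = 534.900146.
floor(534.900146) = 534.

534


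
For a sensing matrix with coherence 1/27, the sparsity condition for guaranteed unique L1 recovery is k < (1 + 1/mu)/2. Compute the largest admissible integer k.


1/mu = 27.
1 + 1/mu = 28.
(1 + 1/mu)/2 = 14 is an integer and the inequality is strict, so k_max = 14 - 1 = 13.

13


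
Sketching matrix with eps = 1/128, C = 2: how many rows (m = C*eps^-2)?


1/eps = 128.
(1/eps)^2 = 16384.
m = 2*16384 = 32768.

32768


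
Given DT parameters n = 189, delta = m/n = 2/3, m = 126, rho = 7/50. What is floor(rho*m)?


m = 2/3*189 = 126.
rho = 7/50.
rho*m = 7/50*126 = 17.64.
k = floor(17.64) = 17.

17


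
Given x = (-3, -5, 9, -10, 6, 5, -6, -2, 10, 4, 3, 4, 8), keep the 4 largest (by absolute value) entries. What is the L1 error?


Sorted |x_i| descending: [10, 10, 9, 8, 6, 6, 5, 5, 4, 4, 3, 3, 2]
Keep top 4: [10, 10, 9, 8]
Tail entries: [6, 6, 5, 5, 4, 4, 3, 3, 2]
L1 error = sum of tail = 38.

38


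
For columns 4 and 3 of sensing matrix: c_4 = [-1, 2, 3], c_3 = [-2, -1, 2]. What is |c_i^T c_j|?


Inner product: -1*-2 + 2*-1 + 3*2
Products: [2, -2, 6]
Sum = 6.
|dot| = 6.

6


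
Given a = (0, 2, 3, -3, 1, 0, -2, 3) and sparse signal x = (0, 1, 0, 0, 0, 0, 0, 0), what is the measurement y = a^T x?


Non-zero terms: ['2*1']
Products: [2]
y = sum = 2.

2


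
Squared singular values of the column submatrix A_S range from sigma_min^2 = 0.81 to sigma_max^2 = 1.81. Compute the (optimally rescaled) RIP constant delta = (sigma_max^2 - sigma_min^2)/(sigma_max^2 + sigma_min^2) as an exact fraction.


lambda_max - lambda_min = 1.81 - 0.81 = 1.00.
lambda_max + lambda_min = 1.81 + 0.81 = 2.62.
delta = 1.00/2.62 = 100/262 = 50/131.

50/131


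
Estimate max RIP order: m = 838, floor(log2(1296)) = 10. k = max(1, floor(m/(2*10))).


floor(log2(1296)) = 10.
2*10 = 20.
m/(2*floor(log2(n))) = 838/20 ≈ 41.9.
floor = 41.
k = max(1, 41) = 41.

41


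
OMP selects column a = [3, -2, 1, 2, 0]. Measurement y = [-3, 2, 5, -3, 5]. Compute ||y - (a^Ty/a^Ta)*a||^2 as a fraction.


a^T a = 18.
a^T y = -14.
coeff = -14/18 = -7/9.
||r||^2 = 550/9.

550/9


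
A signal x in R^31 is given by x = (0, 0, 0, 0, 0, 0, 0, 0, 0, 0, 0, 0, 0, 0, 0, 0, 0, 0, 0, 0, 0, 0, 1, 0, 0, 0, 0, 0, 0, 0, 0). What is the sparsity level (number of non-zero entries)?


Non-zero positions: [22].
Sparsity = 1.

1


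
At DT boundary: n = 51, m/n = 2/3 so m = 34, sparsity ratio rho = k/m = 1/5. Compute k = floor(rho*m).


m = 2/3*51 = 34.
rho = 1/5.
rho*m = 1/5*34 = 6.8.
k = floor(6.8) = 6.

6


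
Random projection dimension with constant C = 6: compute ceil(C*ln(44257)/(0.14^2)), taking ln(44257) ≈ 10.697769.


ln(44257) ≈ 10.697769.
eps^2 = 0.14^2 = 0.0196.
C*ln(N)/eps^2 ≈ 6*10.697769/0.0196 ≈ 3274.8272.
m = ceil(3274.8272) = 3275.

3275


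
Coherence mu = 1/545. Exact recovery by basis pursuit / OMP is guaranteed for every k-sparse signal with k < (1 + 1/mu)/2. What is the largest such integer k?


1/mu = 545.
1 + 1/mu = 546.
(1 + 1/mu)/2 = 273 is an integer and the inequality is strict, so k_max = 273 - 1 = 272.

272


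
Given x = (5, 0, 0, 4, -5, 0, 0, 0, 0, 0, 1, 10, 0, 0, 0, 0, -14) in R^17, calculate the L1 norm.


Non-zero entries: [(0, 5), (3, 4), (4, -5), (10, 1), (11, 10), (16, -14)]
Absolute values: [5, 4, 5, 1, 10, 14]
||x||_1 = sum = 39.

39


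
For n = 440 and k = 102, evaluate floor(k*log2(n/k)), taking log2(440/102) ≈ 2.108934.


log2(n/k) = log2(440/102) ≈ 2.108934.
k*log2(n/k) ≈ 102*2.108934 = 215.111268.
floor(215.111268) = 215.

215


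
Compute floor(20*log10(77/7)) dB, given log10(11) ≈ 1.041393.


||x||/||e|| = 77/7 = 11.
log10(11) ≈ 1.041393.
20*log10(||x||/||e||) ≈ 20*1.041393 = 20.82786.
floor(20.82786) = 20.

20


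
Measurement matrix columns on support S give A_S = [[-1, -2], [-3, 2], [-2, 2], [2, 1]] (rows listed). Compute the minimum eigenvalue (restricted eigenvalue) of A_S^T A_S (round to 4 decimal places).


A_S^T A_S = [[18, -6], [-6, 13]].
trace = 31.
det = 198.
disc = trace^2 - 4*det = 961 - 4*198 = 169.
sqrt(169) = 13.
lam_min = (31 - 13)/2 = 9 = 9.0000.

9.0000


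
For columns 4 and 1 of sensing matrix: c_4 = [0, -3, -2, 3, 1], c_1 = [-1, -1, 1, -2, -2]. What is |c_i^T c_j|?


Inner product: 0*-1 + -3*-1 + -2*1 + 3*-2 + 1*-2
Products: [0, 3, -2, -6, -2]
Sum = -7.
|dot| = 7.

7


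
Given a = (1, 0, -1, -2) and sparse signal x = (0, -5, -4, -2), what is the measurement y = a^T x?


Non-zero terms: ['0*-5', '-1*-4', '-2*-2']
Products: [0, 4, 4]
y = sum = 8.

8


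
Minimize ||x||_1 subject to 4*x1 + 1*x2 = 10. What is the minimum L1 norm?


Axis intercepts:
  x1 = 5/2, x2 = 0: L1 = 5/2
  x1 = 0, x2 = 10: L1 = 10
x* = (5/2, 0)
||x*||_1 = 5/2.

5/2


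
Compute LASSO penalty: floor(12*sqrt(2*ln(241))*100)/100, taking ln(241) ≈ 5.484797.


ln(241) ≈ 5.484797.
2*ln(n) ≈ 10.969594.
sqrt(2*ln(n)) ≈ sqrt(10.969594) ≈ 3.312038.
lambda ≈ 12*3.312038 = 39.744456.
floor(lambda*100)/100 = 39.74.

39.74


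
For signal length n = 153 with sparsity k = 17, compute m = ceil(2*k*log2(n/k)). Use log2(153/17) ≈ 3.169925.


log2(n/k) = log2(153/17) ≈ 3.169925.
2*k*log2(n/k) ≈ 2*17*3.169925 = 107.77745.
m = ceil(107.77745) = 108.

108


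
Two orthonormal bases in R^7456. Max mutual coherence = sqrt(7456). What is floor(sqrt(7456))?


86^2 = 7396 <= 7456 < 7569 = 87^2, so 86 <= sqrt(7456) < 87.
floor(sqrt(7456)) = 86.

86


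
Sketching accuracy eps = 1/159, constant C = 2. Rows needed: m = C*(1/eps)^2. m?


1/eps = 159.
(1/eps)^2 = 25281.
m = 2*25281 = 50562.

50562


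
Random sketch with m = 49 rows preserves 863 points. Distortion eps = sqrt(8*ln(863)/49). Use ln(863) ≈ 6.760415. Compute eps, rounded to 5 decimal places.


ln(863) ≈ 6.760415.
8*ln(N)/m ≈ 8*6.760415/49 ≈ 1.10374122.
eps = sqrt(1.10374122) ≈ 1.0505909 ≈ 1.05059.

1.05059


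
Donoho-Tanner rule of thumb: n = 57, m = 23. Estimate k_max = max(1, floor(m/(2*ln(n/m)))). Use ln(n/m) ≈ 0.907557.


n/m = 57/23.
ln(n/m) ≈ 0.907557.
2*ln(n/m) ≈ 1.815114.
m/(2*ln(n/m)) ≈ 23/1.815114 ≈ 12.6714.
floor = 12.
k_max = max(1, 12) = 12.

12


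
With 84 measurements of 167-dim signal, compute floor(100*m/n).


100*m/n = 100*84/167 ≈ 50.2994.
floor = 50.

50


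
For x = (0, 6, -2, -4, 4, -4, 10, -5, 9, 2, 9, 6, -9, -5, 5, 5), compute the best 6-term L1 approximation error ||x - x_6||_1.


Sorted |x_i| descending: [10, 9, 9, 9, 6, 6, 5, 5, 5, 5, 4, 4, 4, 2, 2, 0]
Keep top 6: [10, 9, 9, 9, 6, 6]
Tail entries: [5, 5, 5, 5, 4, 4, 4, 2, 2, 0]
L1 error = sum of tail = 36.

36


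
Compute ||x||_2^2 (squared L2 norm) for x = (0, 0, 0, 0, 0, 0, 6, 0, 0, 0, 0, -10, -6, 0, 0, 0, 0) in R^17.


Non-zero entries: [(6, 6), (11, -10), (12, -6)]
Squares: [36, 100, 36]
||x||_2^2 = sum = 172.

172


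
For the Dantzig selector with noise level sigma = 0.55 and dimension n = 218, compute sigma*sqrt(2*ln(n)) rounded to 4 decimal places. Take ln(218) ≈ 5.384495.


ln(218) ≈ 5.384495.
2*ln(n) ≈ 10.76899.
sqrt(2*ln(n)) ≈ sqrt(10.76899) ≈ 3.281614.
threshold ≈ 0.55*3.281614 = 1.8048877 ≈ 1.8049.

1.8049


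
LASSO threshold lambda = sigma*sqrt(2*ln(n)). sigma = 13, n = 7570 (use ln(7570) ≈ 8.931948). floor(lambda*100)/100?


ln(7570) ≈ 8.931948.
2*ln(n) ≈ 17.863896.
sqrt(2*ln(n)) ≈ sqrt(17.863896) ≈ 4.22657.
lambda ≈ 13*4.22657 = 54.94541.
floor(lambda*100)/100 = 54.94.

54.94


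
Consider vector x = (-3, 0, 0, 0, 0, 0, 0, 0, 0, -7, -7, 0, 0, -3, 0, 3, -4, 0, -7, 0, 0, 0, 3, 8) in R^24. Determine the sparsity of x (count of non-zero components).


Non-zero positions: [0, 9, 10, 13, 15, 16, 18, 22, 23].
Sparsity = 9.

9


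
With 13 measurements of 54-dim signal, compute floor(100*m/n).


100*m/n = 100*13/54 ≈ 24.0741.
floor = 24.

24


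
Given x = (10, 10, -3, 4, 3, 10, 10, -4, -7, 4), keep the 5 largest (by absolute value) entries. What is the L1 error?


Sorted |x_i| descending: [10, 10, 10, 10, 7, 4, 4, 4, 3, 3]
Keep top 5: [10, 10, 10, 10, 7]
Tail entries: [4, 4, 4, 3, 3]
L1 error = sum of tail = 18.

18


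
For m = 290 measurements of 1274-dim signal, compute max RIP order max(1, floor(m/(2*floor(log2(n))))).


floor(log2(1274)) = 10.
2*10 = 20.
m/(2*floor(log2(n))) = 290/20 ≈ 14.5.
floor = 14.
k = max(1, 14) = 14.

14


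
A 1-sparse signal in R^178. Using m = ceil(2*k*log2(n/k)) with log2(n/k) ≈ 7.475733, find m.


log2(n/k) = log2(178/1) ≈ 7.475733.
2*k*log2(n/k) ≈ 2*1*7.475733 = 14.951466.
m = ceil(14.951466) = 15.

15


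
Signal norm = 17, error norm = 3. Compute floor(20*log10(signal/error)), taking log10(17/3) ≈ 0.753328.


||x||/||e|| = 17/3.
log10(17/3) ≈ 0.753328.
20*log10(||x||/||e||) ≈ 20*0.753328 = 15.06656.
floor(15.06656) = 15.

15


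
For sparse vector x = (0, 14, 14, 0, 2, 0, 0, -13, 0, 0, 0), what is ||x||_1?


Non-zero entries: [(1, 14), (2, 14), (4, 2), (7, -13)]
Absolute values: [14, 14, 2, 13]
||x||_1 = sum = 43.

43


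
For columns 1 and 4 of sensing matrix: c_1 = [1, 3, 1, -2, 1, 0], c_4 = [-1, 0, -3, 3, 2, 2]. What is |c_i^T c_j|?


Inner product: 1*-1 + 3*0 + 1*-3 + -2*3 + 1*2 + 0*2
Products: [-1, 0, -3, -6, 2, 0]
Sum = -8.
|dot| = 8.

8


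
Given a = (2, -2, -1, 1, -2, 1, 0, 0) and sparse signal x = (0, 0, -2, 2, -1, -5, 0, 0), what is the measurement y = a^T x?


Non-zero terms: ['-1*-2', '1*2', '-2*-1', '1*-5']
Products: [2, 2, 2, -5]
y = sum = 1.

1


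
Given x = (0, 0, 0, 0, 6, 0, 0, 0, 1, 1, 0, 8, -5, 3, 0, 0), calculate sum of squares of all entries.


Non-zero entries: [(4, 6), (8, 1), (9, 1), (11, 8), (12, -5), (13, 3)]
Squares: [36, 1, 1, 64, 25, 9]
||x||_2^2 = sum = 136.

136


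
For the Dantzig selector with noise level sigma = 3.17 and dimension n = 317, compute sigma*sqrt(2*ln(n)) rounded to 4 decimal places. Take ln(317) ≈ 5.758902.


ln(317) ≈ 5.758902.
2*ln(n) ≈ 11.517804.
sqrt(2*ln(n)) ≈ sqrt(11.517804) ≈ 3.393789.
threshold ≈ 3.17*3.393789 = 10.75831113 ≈ 10.7583.

10.7583


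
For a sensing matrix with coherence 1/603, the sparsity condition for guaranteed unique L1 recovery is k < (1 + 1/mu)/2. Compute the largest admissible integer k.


1/mu = 603.
1 + 1/mu = 604.
(1 + 1/mu)/2 = 302 is an integer and the inequality is strict, so k_max = 302 - 1 = 301.

301


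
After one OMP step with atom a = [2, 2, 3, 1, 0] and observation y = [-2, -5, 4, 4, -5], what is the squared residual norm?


a^T a = 18.
a^T y = 2.
coeff = 2/18 = 1/9.
||r||^2 = 772/9.

772/9


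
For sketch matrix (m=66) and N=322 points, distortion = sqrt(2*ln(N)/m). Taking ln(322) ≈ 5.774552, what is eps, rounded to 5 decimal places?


ln(322) ≈ 5.774552.
2*ln(N)/m ≈ 2*5.774552/66 ≈ 0.17498642.
eps = sqrt(0.17498642) ≈ 0.4183138 ≈ 0.41831.

0.41831


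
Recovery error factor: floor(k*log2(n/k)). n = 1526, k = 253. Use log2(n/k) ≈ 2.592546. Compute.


log2(n/k) = log2(1526/253) ≈ 2.592546.
k*log2(n/k) ≈ 253*2.592546 = 655.914138.
floor(655.914138) = 655.

655


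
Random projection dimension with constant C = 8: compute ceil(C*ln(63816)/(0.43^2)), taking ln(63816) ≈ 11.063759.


ln(63816) ≈ 11.063759.
eps^2 = 0.43^2 = 0.1849.
C*ln(N)/eps^2 ≈ 8*11.063759/0.1849 ≈ 478.6916.
m = ceil(478.6916) = 479.

479


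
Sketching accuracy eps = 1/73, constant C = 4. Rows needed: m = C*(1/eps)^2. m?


1/eps = 73.
(1/eps)^2 = 5329.
m = 4*5329 = 21316.

21316


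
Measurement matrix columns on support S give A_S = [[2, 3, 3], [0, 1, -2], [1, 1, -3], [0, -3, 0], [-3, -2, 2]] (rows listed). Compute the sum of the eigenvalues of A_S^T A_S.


Sum of eigenvalues of A_S^T A_S = trace(A_S^T A_S) = sum of squared column norms of A_S.
A_S^T A_S diagonal: [14, 24, 26].
trace = 14 + 24 + 26 = 64.

64


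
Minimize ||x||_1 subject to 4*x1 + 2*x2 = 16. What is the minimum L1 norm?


Axis intercepts:
  x1 = 4, x2 = 0: L1 = 4
  x1 = 0, x2 = 8: L1 = 8
x* = (4, 0)
||x*||_1 = 4.

4


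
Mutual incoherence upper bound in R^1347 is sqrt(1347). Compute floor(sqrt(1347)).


36^2 = 1296 <= 1347 < 1369 = 37^2, so 36 <= sqrt(1347) < 37.
floor(sqrt(1347)) = 36.

36


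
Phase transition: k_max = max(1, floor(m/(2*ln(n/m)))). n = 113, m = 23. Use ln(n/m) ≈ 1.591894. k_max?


n/m = 113/23.
ln(n/m) ≈ 1.591894.
2*ln(n/m) ≈ 3.183788.
m/(2*ln(n/m)) ≈ 23/3.183788 ≈ 7.2241.
floor = 7.
k_max = max(1, 7) = 7.

7


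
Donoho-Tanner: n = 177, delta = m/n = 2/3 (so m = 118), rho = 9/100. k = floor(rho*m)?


m = 2/3*177 = 118.
rho = 9/100.
rho*m = 9/100*118 = 10.62.
k = floor(10.62) = 10.

10


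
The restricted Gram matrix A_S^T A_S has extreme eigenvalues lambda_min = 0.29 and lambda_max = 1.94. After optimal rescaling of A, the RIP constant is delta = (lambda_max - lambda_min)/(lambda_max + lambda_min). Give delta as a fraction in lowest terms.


lambda_max - lambda_min = 1.94 - 0.29 = 1.65.
lambda_max + lambda_min = 1.94 + 0.29 = 2.23.
delta = 1.65/2.23 = 165/223.

165/223


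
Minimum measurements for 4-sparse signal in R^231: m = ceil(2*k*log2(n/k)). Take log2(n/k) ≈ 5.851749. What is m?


log2(n/k) = log2(231/4) ≈ 5.851749.
2*k*log2(n/k) ≈ 2*4*5.851749 = 46.813992.
m = ceil(46.813992) = 47.

47


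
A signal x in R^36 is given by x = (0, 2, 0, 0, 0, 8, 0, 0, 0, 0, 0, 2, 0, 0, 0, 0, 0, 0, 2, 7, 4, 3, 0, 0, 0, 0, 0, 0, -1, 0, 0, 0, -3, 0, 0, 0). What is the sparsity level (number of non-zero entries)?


Non-zero positions: [1, 5, 11, 18, 19, 20, 21, 28, 32].
Sparsity = 9.

9


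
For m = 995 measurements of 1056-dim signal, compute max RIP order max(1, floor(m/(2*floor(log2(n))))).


floor(log2(1056)) = 10.
2*10 = 20.
m/(2*floor(log2(n))) = 995/20 ≈ 49.75.
floor = 49.
k = max(1, 49) = 49.

49


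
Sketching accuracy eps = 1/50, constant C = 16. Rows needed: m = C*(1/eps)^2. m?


1/eps = 50.
(1/eps)^2 = 2500.
m = 16*2500 = 40000.

40000


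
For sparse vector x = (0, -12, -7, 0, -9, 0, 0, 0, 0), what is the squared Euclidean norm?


Non-zero entries: [(1, -12), (2, -7), (4, -9)]
Squares: [144, 49, 81]
||x||_2^2 = sum = 274.

274


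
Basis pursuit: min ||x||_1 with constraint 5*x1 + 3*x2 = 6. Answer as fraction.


Axis intercepts:
  x1 = 6/5, x2 = 0: L1 = 6/5
  x1 = 0, x2 = 2: L1 = 2
x* = (6/5, 0)
||x*||_1 = 6/5.

6/5


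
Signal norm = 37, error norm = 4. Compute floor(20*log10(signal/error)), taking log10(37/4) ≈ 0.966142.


||x||/||e|| = 37/4.
log10(37/4) ≈ 0.966142.
20*log10(||x||/||e||) ≈ 20*0.966142 = 19.32284.
floor(19.32284) = 19.

19


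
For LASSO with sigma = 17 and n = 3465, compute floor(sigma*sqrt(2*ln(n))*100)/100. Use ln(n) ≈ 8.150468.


ln(3465) ≈ 8.150468.
2*ln(n) ≈ 16.300936.
sqrt(2*ln(n)) ≈ sqrt(16.300936) ≈ 4.037442.
lambda ≈ 17*4.037442 = 68.636514.
floor(lambda*100)/100 = 68.63.

68.63


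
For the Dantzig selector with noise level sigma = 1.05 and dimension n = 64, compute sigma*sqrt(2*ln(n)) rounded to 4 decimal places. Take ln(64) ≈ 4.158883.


ln(64) ≈ 4.158883.
2*ln(n) ≈ 8.317766.
sqrt(2*ln(n)) ≈ sqrt(8.317766) ≈ 2.884054.
threshold ≈ 1.05*2.884054 = 3.0282567 ≈ 3.0283.

3.0283


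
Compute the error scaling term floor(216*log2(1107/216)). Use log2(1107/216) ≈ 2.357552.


log2(n/k) = log2(1107/216) ≈ 2.357552.
k*log2(n/k) ≈ 216*2.357552 = 509.231232.
floor(509.231232) = 509.

509


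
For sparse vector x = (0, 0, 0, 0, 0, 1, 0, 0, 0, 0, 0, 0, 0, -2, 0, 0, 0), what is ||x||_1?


Non-zero entries: [(5, 1), (13, -2)]
Absolute values: [1, 2]
||x||_1 = sum = 3.

3


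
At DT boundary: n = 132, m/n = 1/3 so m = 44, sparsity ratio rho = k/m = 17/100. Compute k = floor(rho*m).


m = 1/3*132 = 44.
rho = 17/100.
rho*m = 17/100*44 = 7.48.
k = floor(7.48) = 7.

7


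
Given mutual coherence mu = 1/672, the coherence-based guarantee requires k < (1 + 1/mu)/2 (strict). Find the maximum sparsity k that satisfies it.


1/mu = 672.
1 + 1/mu = 673.
(1 + 1/mu)/2 = 336.5 is not an integer, so k_max = floor(336.5) = 336.

336


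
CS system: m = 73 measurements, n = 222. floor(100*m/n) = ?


100*m/n = 100*73/222 ≈ 32.8829.
floor = 32.

32


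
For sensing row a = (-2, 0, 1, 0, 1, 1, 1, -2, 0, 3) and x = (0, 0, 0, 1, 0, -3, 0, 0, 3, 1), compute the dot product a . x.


Non-zero terms: ['0*1', '1*-3', '0*3', '3*1']
Products: [0, -3, 0, 3]
y = sum = 0.

0


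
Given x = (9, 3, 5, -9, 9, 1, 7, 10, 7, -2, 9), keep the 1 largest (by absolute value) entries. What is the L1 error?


Sorted |x_i| descending: [10, 9, 9, 9, 9, 7, 7, 5, 3, 2, 1]
Keep top 1: [10]
Tail entries: [9, 9, 9, 9, 7, 7, 5, 3, 2, 1]
L1 error = sum of tail = 61.

61


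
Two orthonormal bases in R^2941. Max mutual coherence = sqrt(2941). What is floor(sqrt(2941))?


54^2 = 2916 <= 2941 < 3025 = 55^2, so 54 <= sqrt(2941) < 55.
floor(sqrt(2941)) = 54.

54


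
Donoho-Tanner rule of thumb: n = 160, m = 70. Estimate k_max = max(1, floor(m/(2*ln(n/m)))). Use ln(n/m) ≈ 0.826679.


n/m = 160/70 = 16/7.
ln(n/m) ≈ 0.826679.
2*ln(n/m) ≈ 1.653358.
m/(2*ln(n/m)) ≈ 70/1.653358 ≈ 42.3381.
floor = 42.
k_max = max(1, 42) = 42.

42


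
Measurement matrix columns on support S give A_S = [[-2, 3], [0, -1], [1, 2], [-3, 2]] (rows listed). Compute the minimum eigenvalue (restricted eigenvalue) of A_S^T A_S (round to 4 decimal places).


A_S^T A_S = [[14, -10], [-10, 18]].
trace = 32.
det = 152.
disc = trace^2 - 4*det = 1024 - 4*152 = 416.
sqrt(416) ≈ 20.396078.
lam_min = (32 - sqrt(416))/2 ≈ (32 - 20.396078)/2 = 5.801961 ≈ 5.8020.

5.8020


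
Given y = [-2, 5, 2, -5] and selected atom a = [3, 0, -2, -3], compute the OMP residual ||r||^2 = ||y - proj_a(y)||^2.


a^T a = 22.
a^T y = 5.
coeff = 5/22 = 5/22.
||r||^2 = 1251/22.

1251/22


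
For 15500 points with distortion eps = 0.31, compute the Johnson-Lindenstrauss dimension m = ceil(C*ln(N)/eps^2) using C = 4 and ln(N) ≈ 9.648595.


ln(15500) ≈ 9.648595.
eps^2 = 0.31^2 = 0.0961.
C*ln(N)/eps^2 ≈ 4*9.648595/0.0961 ≈ 401.6065.
m = ceil(401.6065) = 402.

402


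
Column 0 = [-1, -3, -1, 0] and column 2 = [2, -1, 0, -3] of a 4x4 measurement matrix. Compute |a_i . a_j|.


Inner product: -1*2 + -3*-1 + -1*0 + 0*-3
Products: [-2, 3, 0, 0]
Sum = 1.
|dot| = 1.

1


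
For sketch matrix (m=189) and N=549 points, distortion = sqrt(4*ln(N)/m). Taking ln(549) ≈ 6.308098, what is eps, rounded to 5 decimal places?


ln(549) ≈ 6.308098.
4*ln(N)/m ≈ 4*6.308098/189 ≈ 0.13350472.
eps = sqrt(0.13350472) ≈ 0.365383 ≈ 0.36538.

0.36538


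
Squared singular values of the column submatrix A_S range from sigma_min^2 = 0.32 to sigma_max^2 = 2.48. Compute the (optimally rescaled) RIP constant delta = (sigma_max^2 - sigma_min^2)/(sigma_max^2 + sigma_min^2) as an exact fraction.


lambda_max - lambda_min = 2.48 - 0.32 = 2.16.
lambda_max + lambda_min = 2.48 + 0.32 = 2.80.
delta = 2.16/2.80 = 216/280 = 27/35.

27/35


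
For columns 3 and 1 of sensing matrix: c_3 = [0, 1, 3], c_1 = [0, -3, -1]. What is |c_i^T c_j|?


Inner product: 0*0 + 1*-3 + 3*-1
Products: [0, -3, -3]
Sum = -6.
|dot| = 6.

6


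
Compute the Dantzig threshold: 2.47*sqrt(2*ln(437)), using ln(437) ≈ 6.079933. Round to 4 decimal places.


ln(437) ≈ 6.079933.
2*ln(n) ≈ 12.159866.
sqrt(2*ln(n)) ≈ sqrt(12.159866) ≈ 3.4871.
threshold ≈ 2.47*3.4871 = 8.613137 ≈ 8.6131.

8.6131


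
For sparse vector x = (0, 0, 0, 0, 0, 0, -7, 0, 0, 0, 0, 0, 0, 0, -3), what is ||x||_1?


Non-zero entries: [(6, -7), (14, -3)]
Absolute values: [7, 3]
||x||_1 = sum = 10.

10


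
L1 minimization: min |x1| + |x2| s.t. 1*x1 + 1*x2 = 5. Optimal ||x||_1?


Axis intercepts:
  x1 = 5, x2 = 0: L1 = 5
  x1 = 0, x2 = 5: L1 = 5
x* = (5, 0)
||x*||_1 = 5.

5


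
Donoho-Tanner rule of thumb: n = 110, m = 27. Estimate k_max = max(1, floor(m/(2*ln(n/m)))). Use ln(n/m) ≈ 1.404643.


n/m = 110/27.
ln(n/m) ≈ 1.404643.
2*ln(n/m) ≈ 2.809286.
m/(2*ln(n/m)) ≈ 27/2.809286 ≈ 9.611.
floor = 9.
k_max = max(1, 9) = 9.

9


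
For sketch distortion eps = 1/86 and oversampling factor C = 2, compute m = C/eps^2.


1/eps = 86.
(1/eps)^2 = 7396.
m = 2*7396 = 14792.

14792


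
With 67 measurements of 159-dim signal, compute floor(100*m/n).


100*m/n = 100*67/159 ≈ 42.1384.
floor = 42.

42


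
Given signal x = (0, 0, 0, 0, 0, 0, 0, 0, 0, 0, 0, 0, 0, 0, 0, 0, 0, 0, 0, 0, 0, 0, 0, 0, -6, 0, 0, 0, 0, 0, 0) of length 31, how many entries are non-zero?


Non-zero positions: [24].
Sparsity = 1.

1


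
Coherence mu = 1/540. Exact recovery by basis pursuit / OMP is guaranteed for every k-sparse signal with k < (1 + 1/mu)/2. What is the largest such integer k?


1/mu = 540.
1 + 1/mu = 541.
(1 + 1/mu)/2 = 270.5 is not an integer, so k_max = floor(270.5) = 270.

270


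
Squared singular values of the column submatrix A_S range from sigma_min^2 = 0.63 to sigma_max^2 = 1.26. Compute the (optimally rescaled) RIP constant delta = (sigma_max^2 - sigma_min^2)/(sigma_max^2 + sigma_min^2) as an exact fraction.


lambda_max - lambda_min = 1.26 - 0.63 = 0.63.
lambda_max + lambda_min = 1.26 + 0.63 = 1.89.
delta = 0.63/1.89 = 63/189 = 1/3.

1/3


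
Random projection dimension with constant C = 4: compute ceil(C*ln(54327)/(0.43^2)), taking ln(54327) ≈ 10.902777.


ln(54327) ≈ 10.902777.
eps^2 = 0.43^2 = 0.1849.
C*ln(N)/eps^2 ≈ 4*10.902777/0.1849 ≈ 235.8632.
m = ceil(235.8632) = 236.

236


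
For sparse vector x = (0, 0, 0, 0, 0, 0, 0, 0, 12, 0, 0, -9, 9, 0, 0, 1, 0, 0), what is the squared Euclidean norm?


Non-zero entries: [(8, 12), (11, -9), (12, 9), (15, 1)]
Squares: [144, 81, 81, 1]
||x||_2^2 = sum = 307.

307


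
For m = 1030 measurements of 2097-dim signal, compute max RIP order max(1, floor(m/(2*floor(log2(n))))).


floor(log2(2097)) = 11.
2*11 = 22.
m/(2*floor(log2(n))) = 1030/22 ≈ 46.8182.
floor = 46.
k = max(1, 46) = 46.

46


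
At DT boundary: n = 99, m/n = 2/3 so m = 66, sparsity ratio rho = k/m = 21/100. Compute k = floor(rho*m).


m = 2/3*99 = 66.
rho = 21/100.
rho*m = 21/100*66 = 13.86.
k = floor(13.86) = 13.

13


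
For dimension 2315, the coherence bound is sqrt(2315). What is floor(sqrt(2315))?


48^2 = 2304 <= 2315 < 2401 = 49^2, so 48 <= sqrt(2315) < 49.
floor(sqrt(2315)) = 48.

48


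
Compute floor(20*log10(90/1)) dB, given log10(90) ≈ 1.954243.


||x||/||e|| = 90/1 = 90.
log10(90) ≈ 1.954243.
20*log10(||x||/||e||) ≈ 20*1.954243 = 39.08486.
floor(39.08486) = 39.

39


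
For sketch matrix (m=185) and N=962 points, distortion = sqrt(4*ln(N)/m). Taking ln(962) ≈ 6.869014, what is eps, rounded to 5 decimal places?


ln(962) ≈ 6.869014.
4*ln(N)/m ≈ 4*6.869014/185 ≈ 0.14851922.
eps = sqrt(0.14851922) ≈ 0.3853819 ≈ 0.38538.

0.38538


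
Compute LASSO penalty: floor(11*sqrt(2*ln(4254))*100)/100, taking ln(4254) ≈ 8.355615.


ln(4254) ≈ 8.355615.
2*ln(n) ≈ 16.71123.
sqrt(2*ln(n)) ≈ sqrt(16.71123) ≈ 4.087937.
lambda ≈ 11*4.087937 = 44.967307.
floor(lambda*100)/100 = 44.96.

44.96


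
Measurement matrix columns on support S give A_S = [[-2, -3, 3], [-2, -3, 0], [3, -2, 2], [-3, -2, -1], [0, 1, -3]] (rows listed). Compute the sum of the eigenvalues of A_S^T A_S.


Sum of eigenvalues of A_S^T A_S = trace(A_S^T A_S) = sum of squared column norms of A_S.
A_S^T A_S diagonal: [26, 27, 23].
trace = 26 + 27 + 23 = 76.

76


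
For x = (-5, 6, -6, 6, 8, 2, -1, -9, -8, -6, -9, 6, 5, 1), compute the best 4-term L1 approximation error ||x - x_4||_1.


Sorted |x_i| descending: [9, 9, 8, 8, 6, 6, 6, 6, 6, 5, 5, 2, 1, 1]
Keep top 4: [9, 9, 8, 8]
Tail entries: [6, 6, 6, 6, 6, 5, 5, 2, 1, 1]
L1 error = sum of tail = 44.

44


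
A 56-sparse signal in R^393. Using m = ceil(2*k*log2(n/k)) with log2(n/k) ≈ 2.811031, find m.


log2(n/k) = log2(393/56) ≈ 2.811031.
2*k*log2(n/k) ≈ 2*56*2.811031 = 314.835472.
m = ceil(314.835472) = 315.

315


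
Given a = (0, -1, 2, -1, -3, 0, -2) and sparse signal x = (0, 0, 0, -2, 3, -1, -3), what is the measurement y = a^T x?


Non-zero terms: ['-1*-2', '-3*3', '0*-1', '-2*-3']
Products: [2, -9, 0, 6]
y = sum = -1.

-1


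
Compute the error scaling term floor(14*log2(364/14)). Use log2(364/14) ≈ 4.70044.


log2(n/k) = log2(364/14) ≈ 4.70044.
k*log2(n/k) ≈ 14*4.70044 = 65.80616.
floor(65.80616) = 65.

65


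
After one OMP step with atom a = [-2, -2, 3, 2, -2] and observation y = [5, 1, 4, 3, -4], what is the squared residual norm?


a^T a = 25.
a^T y = 14.
coeff = 14/25 = 14/25.
||r||^2 = 1479/25.

1479/25


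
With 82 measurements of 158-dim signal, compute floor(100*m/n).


100*m/n = 100*82/158 ≈ 51.8987.
floor = 51.

51


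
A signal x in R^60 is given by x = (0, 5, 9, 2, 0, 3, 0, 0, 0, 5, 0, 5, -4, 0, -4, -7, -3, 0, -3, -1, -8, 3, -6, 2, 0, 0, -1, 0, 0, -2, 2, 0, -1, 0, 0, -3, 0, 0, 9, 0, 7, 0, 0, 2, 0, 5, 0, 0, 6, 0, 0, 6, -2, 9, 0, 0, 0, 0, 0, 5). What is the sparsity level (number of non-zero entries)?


Non-zero positions: [1, 2, 3, 5, 9, 11, 12, 14, 15, 16, 18, 19, 20, 21, 22, 23, 26, 29, 30, 32, 35, 38, 40, 43, 45, 48, 51, 52, 53, 59].
Sparsity = 30.

30


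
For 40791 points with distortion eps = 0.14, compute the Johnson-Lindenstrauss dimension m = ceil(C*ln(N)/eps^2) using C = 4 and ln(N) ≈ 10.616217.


ln(40791) ≈ 10.616217.
eps^2 = 0.14^2 = 0.0196.
C*ln(N)/eps^2 ≈ 4*10.616217/0.0196 ≈ 2166.5749.
m = ceil(2166.5749) = 2167.

2167


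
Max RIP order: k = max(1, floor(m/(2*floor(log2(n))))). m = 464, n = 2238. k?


floor(log2(2238)) = 11.
2*11 = 22.
m/(2*floor(log2(n))) = 464/22 ≈ 21.0909.
floor = 21.
k = max(1, 21) = 21.

21


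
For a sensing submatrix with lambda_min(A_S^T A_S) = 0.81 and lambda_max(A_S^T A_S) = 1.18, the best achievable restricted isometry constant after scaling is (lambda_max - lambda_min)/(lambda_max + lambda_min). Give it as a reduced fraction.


lambda_max - lambda_min = 1.18 - 0.81 = 0.37.
lambda_max + lambda_min = 1.18 + 0.81 = 1.99.
delta = 0.37/1.99 = 37/199.

37/199


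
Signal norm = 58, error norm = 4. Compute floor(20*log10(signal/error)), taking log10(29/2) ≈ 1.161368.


||x||/||e|| = 58/4 = 29/2.
log10(29/2) ≈ 1.161368.
20*log10(||x||/||e||) ≈ 20*1.161368 = 23.22736.
floor(23.22736) = 23.

23


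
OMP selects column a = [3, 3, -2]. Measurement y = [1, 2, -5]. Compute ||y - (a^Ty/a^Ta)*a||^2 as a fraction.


a^T a = 22.
a^T y = 19.
coeff = 19/22 = 19/22.
||r||^2 = 299/22.

299/22


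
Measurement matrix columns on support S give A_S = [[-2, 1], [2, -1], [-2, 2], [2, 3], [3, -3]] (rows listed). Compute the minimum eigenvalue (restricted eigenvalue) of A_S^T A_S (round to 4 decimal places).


A_S^T A_S = [[25, -11], [-11, 24]].
trace = 49.
det = 479.
disc = trace^2 - 4*det = 2401 - 4*479 = 485.
sqrt(485) ≈ 22.022716.
lam_min = (49 - sqrt(485))/2 ≈ (49 - 22.022716)/2 = 13.488642 ≈ 13.4886.

13.4886


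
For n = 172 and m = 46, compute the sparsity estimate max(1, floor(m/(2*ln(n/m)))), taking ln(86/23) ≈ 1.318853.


n/m = 172/46 = 86/23.
ln(n/m) ≈ 1.318853.
2*ln(n/m) ≈ 2.637706.
m/(2*ln(n/m)) ≈ 46/2.637706 ≈ 17.4394.
floor = 17.
k_max = max(1, 17) = 17.

17


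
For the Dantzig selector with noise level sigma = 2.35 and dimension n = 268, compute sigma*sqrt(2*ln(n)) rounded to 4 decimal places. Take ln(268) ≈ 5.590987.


ln(268) ≈ 5.590987.
2*ln(n) ≈ 11.181974.
sqrt(2*ln(n)) ≈ sqrt(11.181974) ≈ 3.343946.
threshold ≈ 2.35*3.343946 = 7.8582731 ≈ 7.8583.

7.8583


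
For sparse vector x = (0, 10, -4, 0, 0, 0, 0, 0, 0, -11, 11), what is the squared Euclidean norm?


Non-zero entries: [(1, 10), (2, -4), (9, -11), (10, 11)]
Squares: [100, 16, 121, 121]
||x||_2^2 = sum = 358.

358


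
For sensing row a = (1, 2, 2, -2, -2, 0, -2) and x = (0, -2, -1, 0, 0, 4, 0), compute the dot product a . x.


Non-zero terms: ['2*-2', '2*-1', '0*4']
Products: [-4, -2, 0]
y = sum = -6.

-6


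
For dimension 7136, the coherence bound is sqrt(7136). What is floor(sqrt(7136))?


84^2 = 7056 <= 7136 < 7225 = 85^2, so 84 <= sqrt(7136) < 85.
floor(sqrt(7136)) = 84.

84


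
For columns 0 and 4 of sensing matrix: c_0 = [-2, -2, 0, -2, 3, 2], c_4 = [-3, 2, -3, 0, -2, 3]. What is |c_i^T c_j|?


Inner product: -2*-3 + -2*2 + 0*-3 + -2*0 + 3*-2 + 2*3
Products: [6, -4, 0, 0, -6, 6]
Sum = 2.
|dot| = 2.

2


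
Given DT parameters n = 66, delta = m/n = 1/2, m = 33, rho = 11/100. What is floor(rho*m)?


m = 1/2*66 = 33.
rho = 11/100.
rho*m = 11/100*33 = 3.63.
k = floor(3.63) = 3.

3


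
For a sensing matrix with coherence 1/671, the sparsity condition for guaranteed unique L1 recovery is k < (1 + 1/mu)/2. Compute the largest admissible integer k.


1/mu = 671.
1 + 1/mu = 672.
(1 + 1/mu)/2 = 336 is an integer and the inequality is strict, so k_max = 336 - 1 = 335.

335


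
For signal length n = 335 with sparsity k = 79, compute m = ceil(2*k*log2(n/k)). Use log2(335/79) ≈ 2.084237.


log2(n/k) = log2(335/79) ≈ 2.084237.
2*k*log2(n/k) ≈ 2*79*2.084237 = 329.309446.
m = ceil(329.309446) = 330.

330


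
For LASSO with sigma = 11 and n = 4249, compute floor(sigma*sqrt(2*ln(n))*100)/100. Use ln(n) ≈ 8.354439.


ln(4249) ≈ 8.354439.
2*ln(n) ≈ 16.708878.
sqrt(2*ln(n)) ≈ sqrt(16.708878) ≈ 4.087649.
lambda ≈ 11*4.087649 = 44.964139.
floor(lambda*100)/100 = 44.96.

44.96


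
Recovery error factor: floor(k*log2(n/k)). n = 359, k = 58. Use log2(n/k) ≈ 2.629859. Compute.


log2(n/k) = log2(359/58) ≈ 2.629859.
k*log2(n/k) ≈ 58*2.629859 = 152.531822.
floor(152.531822) = 152.

152
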